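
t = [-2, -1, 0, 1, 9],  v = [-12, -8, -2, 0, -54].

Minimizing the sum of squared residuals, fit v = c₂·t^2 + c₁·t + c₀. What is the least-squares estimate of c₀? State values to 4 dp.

Sums needed: Σt^2·t^2 = 6579, Σt^2·t = 721, Σt^2 = 87, Σt·t = 87, Σt = 7, Σ1 = 5.
Moment sums: Σt^2·v = -4430, Σt·v = -454, Σv = -76.
XᵀX·[c₂, c₁, c₀]ᵀ = Xᵀv becomes [[6579, 721, 87]; [721, 87, 7]; [87, 7, 5]]·[c₂, c₁, c₀]ᵀ = [-4430, -454, -76]ᵀ.
Solving the 3×3 system (Gaussian elimination) gives c₂ = -39531/39991, c₁ = 18109/5713, c₀ = -97492/39991.

c₀ = -2.4378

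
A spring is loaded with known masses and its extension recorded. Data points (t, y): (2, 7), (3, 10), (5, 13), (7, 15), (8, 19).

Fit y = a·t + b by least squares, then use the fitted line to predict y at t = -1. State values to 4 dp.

ŷ = 2.1846

Sums needed: Σt·t = 151, Σt = 25, Σ1 = 5.
And Σt·y = 366, Σy = 64.
Normal equations: [[151, 25]; [25, 5]]·[a, b]ᵀ = [366, 64]ᵀ.
Determinant 151·5 − 25² = 130.
a = (366·5 − 25·64)/130 = 23/13; b = (151·64 − 25·366)/130 = 257/65.
At t = -1: ŷ = (23/13)·(-1) + (257/65)·(1) = 142/65.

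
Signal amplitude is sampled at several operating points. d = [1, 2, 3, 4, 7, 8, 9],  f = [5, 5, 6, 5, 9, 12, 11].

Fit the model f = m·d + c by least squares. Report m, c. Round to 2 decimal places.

The normal equations are: 224·m + 34·c = 311;  34·m + 7·c = 53.
(Σd·d = 224, Σd = 34, Σ1 = 7, Σd·f = 311, Σf = 53.)
Eliminating c: 7·(row 1) − 34·(row 2) gives 412·m = 7·311 − 34·53 = 375, so m = 375/412.
Then c = (53 − 34·(375/412))/7 = 649/206.

m = 0.91, c = 3.15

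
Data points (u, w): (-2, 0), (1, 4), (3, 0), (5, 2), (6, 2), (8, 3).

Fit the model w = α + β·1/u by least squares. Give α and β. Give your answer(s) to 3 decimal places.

α = 1.320, β = 2.326

Normal-equation sums: Σ1 = 6, Σ1/u = 53/40, Σ1/u·1/u = 20801/14400.
Moment sums: Σw = 11, Σ1/u·w = 613/120.
MᵀM·[α, β]ᵀ = Mᵀw becomes [[6, 53/40]; [53/40, 20801/14400]]·[α, β]ᵀ = [11, 613/120]ᵀ.
Δ = 6·(20801/14400) − (53/40)² = 1327/192.
α = (11·(20801/14400) − (53/40)·(613/120))/(1327/192) = 131344/99525; β = (6·(613/120) − (53/40)·11)/(1327/192) = 15432/6635.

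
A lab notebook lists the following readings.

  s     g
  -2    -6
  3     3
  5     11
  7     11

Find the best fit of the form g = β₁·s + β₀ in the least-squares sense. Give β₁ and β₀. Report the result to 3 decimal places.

β₁ = 2.039, β₀ = -1.877

With design matrix M, MᵀM = [[87, 13]; [13, 4]] and Mᵀg = [153, 19]ᵀ.
Eliminating β₀: 4·(row 1) − 13·(row 2) gives 179·β₁ = 4·153 − 13·19 = 365, so β₁ = 365/179.
Then β₀ = (19 − 13·(365/179))/4 = -336/179.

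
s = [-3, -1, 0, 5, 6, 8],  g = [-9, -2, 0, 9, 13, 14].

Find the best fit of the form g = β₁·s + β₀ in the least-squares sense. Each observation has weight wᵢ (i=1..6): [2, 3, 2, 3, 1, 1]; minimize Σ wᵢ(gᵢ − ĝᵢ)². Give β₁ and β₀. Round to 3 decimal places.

Compute the Gram sums: Σwᵢ·s·s = 196, Σwᵢ·s = 20, Σwᵢ·1 = 12.
Moment sums: Σwᵢ·s·g = 385, Σwᵢ·g = 30.
So XᵀWX·[β₁, β₀]ᵀ = XᵀWg: [[196, 20]; [20, 12]]·[β₁, β₀]ᵀ = [385, 30]ᵀ.
Determinant 196·12 − 20² = 1952.
β₁ = (385·12 − 20·30)/1952 = 1005/488; β₀ = (196·30 − 20·385)/1952 = -455/488.

β₁ = 2.059, β₀ = -0.932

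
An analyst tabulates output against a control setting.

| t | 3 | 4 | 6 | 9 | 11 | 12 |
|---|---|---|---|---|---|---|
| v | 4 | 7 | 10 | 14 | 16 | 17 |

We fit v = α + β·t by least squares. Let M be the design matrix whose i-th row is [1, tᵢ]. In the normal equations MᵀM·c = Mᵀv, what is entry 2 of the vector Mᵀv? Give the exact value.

Entry 2 ↔ basis t, so (Mᵀv)_{2} = Σᵢ (t)·vᵢ = (3)·(4) + (4)·(7) + (6)·(10) + (9)·(14) + (11)·(16) + (12)·(17) = 606.

606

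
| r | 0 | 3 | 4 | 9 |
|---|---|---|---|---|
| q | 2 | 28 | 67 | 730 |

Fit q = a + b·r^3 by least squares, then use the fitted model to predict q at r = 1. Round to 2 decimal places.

The normal equations are: 4·a + 820·b = 827;  820·a + 536266·b = 537214.
(Σ1 = 4, Σr^3 = 820, Σr^3·r^3 = 536266, Σq = 827, Σr^3·q = 537214.)
det = 4·536266 − 820² = 1472664.
a = (827·536266 − 820·537214)/1472664 = 1488251/736332; b = (4·537214 − 820·827)/1472664 = 367679/368166.
At r = 1: q̂ = (1488251/736332)·(1) + (367679/368166)·(1) = 741203/245444.

q̂ = 3.02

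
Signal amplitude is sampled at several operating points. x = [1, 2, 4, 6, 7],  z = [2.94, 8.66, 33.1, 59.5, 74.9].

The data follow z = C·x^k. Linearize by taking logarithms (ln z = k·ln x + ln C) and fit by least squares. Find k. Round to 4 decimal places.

Linearized form: ln z = k·ln x + ln C. From the 5 transformed points,
Sums: Σln x = 5.8171, Σ(ln x)² = 9.3992, Σln z = 15.1388, Σln x·ln z = 22.0676.
Normal system: [[9.3992, 5.8171]; [5.8171, 5]]·[k, ln C]ᵀ = [22.0676, 15.1388]ᵀ.
Solving (det = 13.1574): k = 1.69290, ln C = 1.05820.

k = 1.6929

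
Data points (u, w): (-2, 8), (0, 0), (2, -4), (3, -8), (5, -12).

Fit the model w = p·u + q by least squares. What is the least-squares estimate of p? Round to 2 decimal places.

p = -2.82

Normal-equation sums: Σu·u = 42, Σu = 8, Σ1 = 5.
Moment sums: Σu·w = -108, Σw = -16.
Δ = 42·5 − 8² = 146.
p = ((-108)·5 − 8·(-16))/146 = -206/73; q = (42·(-16) − 8·(-108))/146 = 96/73.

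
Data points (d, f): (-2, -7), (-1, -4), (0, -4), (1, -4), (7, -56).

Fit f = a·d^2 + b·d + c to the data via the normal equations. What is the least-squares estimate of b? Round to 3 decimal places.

b = -0.182

Normal-equation sums: Σd^2·d^2 = 2419, Σd^2·d = 335, Σd^2 = 55, Σd·d = 55, Σd = 5, Σ1 = 5.
And Σd^2·f = -2780, Σd·f = -378, Σf = -75.
AᵀA·[a, b, c]ᵀ = Aᵀf becomes [[2419, 335, 55]; [335, 55, 5]; [55, 5, 5]]·[a, b, c]ᵀ = [-2780, -378, -75]ᵀ.
Row-reducing yields a = -1291/1230, b = -1121/6150, c = -3354/1025.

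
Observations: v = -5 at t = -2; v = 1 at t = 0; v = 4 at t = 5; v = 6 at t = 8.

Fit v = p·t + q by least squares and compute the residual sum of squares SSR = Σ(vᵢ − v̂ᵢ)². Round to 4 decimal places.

SSR = 8.7251

Setting ∂/∂p … = 0 gives: 93·p + 11·q = 78;  11·p + 4·q = 6.
(Σt·t = 93, Σt = 11, Σ1 = 4, Σt·v = 78, Σv = 6.)
Δ = 93·4 − 11² = 251.
p = (78·4 − 11·6)/251 = 246/251; q = (93·6 − 11·78)/251 = -300/251.
Residuals: -463/251, 551/251, 74/251, -162/251; SSR = 2190/251.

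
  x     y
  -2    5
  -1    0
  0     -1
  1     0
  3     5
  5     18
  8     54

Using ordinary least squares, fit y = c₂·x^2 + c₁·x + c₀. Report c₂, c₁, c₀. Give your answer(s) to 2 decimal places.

c₂ = 0.97, c₁ = -0.92, c₀ = -1.01

The normal system AᵀA·[c₂, c₁, c₀]ᵀ = Aᵀy is [[4820, 656, 104]; [656, 104, 14]; [104, 14, 7]]·[c₂, c₁, c₀]ᵀ = [3971, 527, 81]ᵀ.
Row-reducing yields c₂ = 27309/28108, c₁ = -25987/28108, c₀ = -14255/14054.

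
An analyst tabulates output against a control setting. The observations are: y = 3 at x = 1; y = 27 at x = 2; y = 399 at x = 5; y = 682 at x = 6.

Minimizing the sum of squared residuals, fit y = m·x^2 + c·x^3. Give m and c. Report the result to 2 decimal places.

Entries of AᵀA: Σx^2·x^2 = 1938, Σx^2·x^3 = 10934, Σx^3·x^3 = 62346.
For Aᵀy: Σx^2·y = 34638, Σx^3·y = 197406.
Normal equations: [[1938, 10934]; [10934, 62346]]·[m, c]ᵀ = [34638, 197406]ᵀ.
det = 1938·62346 − 10934² = 1274192.
m = (34638·62346 − 10934·197406)/1274192 = 137943/159274; c = (1938·197406 − 10934·34638)/1274192 = 480117/159274.

m = 0.87, c = 3.01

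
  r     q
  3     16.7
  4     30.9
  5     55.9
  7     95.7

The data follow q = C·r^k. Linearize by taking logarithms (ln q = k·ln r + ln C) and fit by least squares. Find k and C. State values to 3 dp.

k = 2.093, C = 1.727

Let Y = ln q. Fitting Y = k·ln r + ln C by least squares:
Over the data: Σln r = 6.0403, Σ(ln r)² = 9.5056, Σln q = 14.8309, Σln r·ln q = 23.2005.
Normal system: [[9.5056, 6.0403]; [6.0403, 4]]·[k, ln C]ᵀ = [23.2005, 14.8309]ᵀ.
Slope k = (n·Σln r·ln q − Σln r·Σln q)/(n·Σ(ln r)² − (Σln r)²) = (4·23.2005 − 6.0403·14.8309)/1.5378 = 2.09340; ln C = (Σln q − k·Σln r)/n = 0.54657, so C = exp(0.54657) = 1.72732.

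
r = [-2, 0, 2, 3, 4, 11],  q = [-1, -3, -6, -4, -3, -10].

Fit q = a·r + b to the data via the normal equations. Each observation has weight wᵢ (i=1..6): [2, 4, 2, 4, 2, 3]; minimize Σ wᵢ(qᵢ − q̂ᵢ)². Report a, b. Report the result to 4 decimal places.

a = -0.6347, b = -2.6096

With design matrix X, XᵀWX = [[447, 53]; [53, 17]] and XᵀWq = [-422, -78]ᵀ.
Eliminating b: 17·(row 1) − 53·(row 2) gives 4790·a = 17·(-422) − 53·(-78) = -3040, so a = -304/479.
Then b = ((-78) − 53·(-304/479))/17 = -1250/479.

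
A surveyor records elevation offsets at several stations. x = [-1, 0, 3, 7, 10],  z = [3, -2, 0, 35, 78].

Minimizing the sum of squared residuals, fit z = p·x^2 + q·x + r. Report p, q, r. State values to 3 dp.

p = 1.024, q = -2.242, r = -1.254

Entries of AᵀA: Σx^2·x^2 = 12483, Σx^2·x = 1369, Σx^2 = 159, Σx·x = 159, Σx = 19, Σ1 = 5.
For Aᵀz: Σx^2·z = 9518, Σx·z = 1022, Σz = 114.
Normal equations: [[12483, 1369, 159]; [1369, 159, 19]; [159, 19, 5]]·[p, q, r]ᵀ = [9518, 1022, 114]ᵀ.
Row-reducing yields p = 76476/74659, q = -167392/74659, r = -93622/74659.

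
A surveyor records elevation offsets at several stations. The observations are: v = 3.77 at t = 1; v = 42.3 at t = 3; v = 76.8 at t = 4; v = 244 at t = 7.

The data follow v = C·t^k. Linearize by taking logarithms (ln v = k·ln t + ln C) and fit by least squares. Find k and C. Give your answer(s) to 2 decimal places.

k = 2.15, C = 3.85

Let Y = ln v. Fitting Y = k·ln t + ln C by least squares:
AᵀA = [[6.9153, 4.4308]; [4.4308, 4]], rhs = [20.8293, 14.9102]ᵀ  (here Σln t = 4.4308, Σ(ln t)² = 6.9153, Σln v = 14.9102, Σln t·ln v = 20.8293).
Slope k = (n·Σln t·ln v − Σln t·Σln v)/(n·Σ(ln t)² − (Σln t)²) = (4·20.8293 − 4.4308·14.9102)/8.0292 = 2.14873; ln C = (Σln v − k·Σln t)/n = 1.34741, so C = exp(1.34741) = 3.84743.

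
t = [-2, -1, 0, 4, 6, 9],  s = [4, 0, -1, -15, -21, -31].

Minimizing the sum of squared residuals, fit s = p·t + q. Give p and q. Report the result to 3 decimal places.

Sums needed: Σt·t = 138, Σt = 16, Σ1 = 6.
Moment sums: Σt·s = -473, Σs = -64.
So MᵀM·[p, q]ᵀ = Mᵀs: [[138, 16]; [16, 6]]·[p, q]ᵀ = [-473, -64]ᵀ.
Determinant 138·6 − 16² = 572.
p = ((-473)·6 − 16·(-64))/572 = -907/286; q = (138·(-64) − 16·(-473))/572 = -316/143.

p = -3.171, q = -2.210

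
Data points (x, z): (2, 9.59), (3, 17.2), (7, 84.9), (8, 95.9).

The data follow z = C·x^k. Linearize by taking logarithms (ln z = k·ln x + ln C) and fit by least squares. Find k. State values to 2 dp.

Let Y = ln z. Fitting Y = k·ln x + ln C by least squares:
AᵀA = [[9.7980, 5.8171]; [5.8171, 4]], rhs = [22.8243, 14.1104]ᵀ  (here Σln x = 5.8171, Σ(ln x)² = 9.7980, Σln z = 14.1104, Σln x·ln z = 22.8243).
Δ = 9.7980·4 − (5.8171)² = 5.3534; k = (22.8243·4 − 5.8171·14.1104)/5.3534 = 1.72141, ln C = (9.7980·14.1104 − 5.8171·22.8243)/5.3534 = 1.02420.

k = 1.72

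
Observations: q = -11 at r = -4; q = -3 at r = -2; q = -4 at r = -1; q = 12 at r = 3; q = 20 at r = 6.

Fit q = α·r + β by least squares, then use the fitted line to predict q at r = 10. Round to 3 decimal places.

Compute the Gram sums: Σr·r = 66, Σr = 2, Σ1 = 5.
Right-hand side: Σr·q = 210, Σq = 14.
Normal equations: [[66, 2]; [2, 5]]·[α, β]ᵀ = [210, 14]ᵀ.
Δ = 66·5 − 2² = 326.
α = (210·5 − 2·14)/326 = 511/163; β = (66·14 − 2·210)/326 = 252/163.
At r = 10: q̂ = (511/163)·(10) + (252/163)·(1) = 5362/163.

q̂ = 32.896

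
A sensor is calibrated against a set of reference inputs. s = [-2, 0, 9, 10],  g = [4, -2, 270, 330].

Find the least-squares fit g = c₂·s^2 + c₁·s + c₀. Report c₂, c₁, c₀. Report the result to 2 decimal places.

Forming AᵀA = [[16577, 1721, 185]; [1721, 185, 17]; [185, 17, 4]] and Aᵀg = [54886, 5722, 602]ᵀ gives AᵀA·[c₂, c₁, c₀]ᵀ = Aᵀg.
Solving the 3×3 system (Gaussian elimination) gives c₂ = 30691/10194, c₁ = 31577/10194, c₀ = -3244/1699.

c₂ = 3.01, c₁ = 3.10, c₀ = -1.91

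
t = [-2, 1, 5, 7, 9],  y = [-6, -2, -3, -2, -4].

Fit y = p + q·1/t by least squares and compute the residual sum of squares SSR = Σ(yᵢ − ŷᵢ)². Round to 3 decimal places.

SSR = 3.760

Normal-equation sums: Σ1 = 5, Σ1/t = 601/630, Σ1/t·1/t = 525001/396900.
And Σy = -17, Σ1/t·y = -104/315.
So MᵀM·[p, q]ᵀ = Mᵀy: [[5, 601/630]; [601/630, 525001/396900]]·[p, q]ᵀ = [-17, -104/315]ᵀ.
Eliminating q: (525001/396900)·(row 1) − (601/630)·(row 2) gives (565951/99225)·p = (525001/396900)·(-17) − (601/630)·(-104/315) = -8800009/396900, so p = -8800009/2263804.
Then q = ((-104/315) − (601/630)·(-8800009/2263804))/(525001/396900) = 2890755/1131902.
Residuals: -473015/565951, -1509109/2263804, 852295/2263804, 3446471/2263804, -897597/2263804; SSR = 8511139/2263804.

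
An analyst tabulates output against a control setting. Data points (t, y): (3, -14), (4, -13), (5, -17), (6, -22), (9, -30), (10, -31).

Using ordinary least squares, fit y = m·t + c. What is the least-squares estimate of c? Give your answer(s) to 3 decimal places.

c = -4.043

From the data, Σt·t = 267, Σt = 37, Σ1 = 6.
Right-hand side: Σt·y = -891, Σy = -127.
XᵀX·[m, c]ᵀ = Xᵀy becomes [[267, 37]; [37, 6]]·[m, c]ᵀ = [-891, -127]ᵀ.
Determinant 267·6 − 37² = 233.
m = ((-891)·6 − 37·(-127))/233 = -647/233; c = (267·(-127) − 37·(-891))/233 = -942/233.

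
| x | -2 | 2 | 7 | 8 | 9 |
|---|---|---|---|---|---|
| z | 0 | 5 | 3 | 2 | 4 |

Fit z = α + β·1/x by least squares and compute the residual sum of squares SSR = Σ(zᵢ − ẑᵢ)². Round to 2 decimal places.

SSR = 2.17

AᵀA·[α, β]ᵀ = Aᵀz reads: 5·α + (191/504)·β = 14;  (191/504)·α + (139297/254016)·β = 913/252.
Δ = 5·(139297/254016) − (191/504)² = 165001/63504.
α = (14·(139297/254016) − (191/504)·(913/252))/(165001/63504) = 400348/165001; β = (5·(913/252) − (191/504)·14)/(165001/63504) = 813456/165001.
Residuals: 6380/165001, 17929/165001, -21553/165001, -172028/165001, 169272/165001; SSR = 358018/165001.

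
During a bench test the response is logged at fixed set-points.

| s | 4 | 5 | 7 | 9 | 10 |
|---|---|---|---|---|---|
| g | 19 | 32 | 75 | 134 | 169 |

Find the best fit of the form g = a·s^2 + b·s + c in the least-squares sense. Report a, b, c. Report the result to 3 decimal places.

a = 2.129, b = -4.656, c = 2.984

Compute the Gram sums: Σs^2·s^2 = 19843, Σs^2·s = 2261, Σs^2 = 271, Σs·s = 271, Σs = 35, Σ1 = 5.
Right-hand side: Σs^2·g = 32533, Σs·g = 3657, Σg = 429.
So AᵀA·[a, b, c]ᵀ = Aᵀg: [[19843, 2261, 271]; [2261, 271, 35]; [271, 35, 5]]·[a, b, c]ᵀ = [32533, 3657, 429]ᵀ.
Solving the 3×3 system (Gaussian elimination) gives a = 313/147, b = -1271/273, c = 1901/637.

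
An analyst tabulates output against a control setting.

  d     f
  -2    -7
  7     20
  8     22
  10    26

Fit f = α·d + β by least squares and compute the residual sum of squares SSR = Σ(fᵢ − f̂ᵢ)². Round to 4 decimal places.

SSR = 3.3451

Normal-equation sums: Σd·d = 217, Σd = 23, Σ1 = 4.
Right-hand side: Σd·f = 590, Σf = 61.
Determinant 217·4 − 23² = 339.
α = (590·4 − 23·61)/339 = 319/113; β = (217·61 − 23·590)/339 = -111/113.
Residuals: -42/113, 138/113, 45/113, -141/113; SSR = 378/113.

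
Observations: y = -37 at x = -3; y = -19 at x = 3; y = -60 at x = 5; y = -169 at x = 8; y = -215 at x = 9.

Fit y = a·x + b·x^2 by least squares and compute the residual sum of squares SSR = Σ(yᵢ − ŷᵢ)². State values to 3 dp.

SSR = 3.950

Normal-equation sums: Σx·x = 188, Σx·x^2 = 1366, Σx^2·x^2 = 11444.
And Σx·y = -3533, Σx^2·y = -30235.
Normal equations: [[188, 1366]; [1366, 11444]]·[a, b]ᵀ = [-3533, -30235]ᵀ.
Eliminating b: 11444·(row 1) − 1366·(row 2) gives 285516·a = 11444·(-3533) − 1366·(-30235) = 869358, so a = 20699/6798.
Then b = ((-30235) − 1366·(20699/6798))/11444 = -20431/6798.
Residuals: -925/1133, -1230/1133, -100/1133, -1145/1133, 1175/1133; SSR = 4475/1133.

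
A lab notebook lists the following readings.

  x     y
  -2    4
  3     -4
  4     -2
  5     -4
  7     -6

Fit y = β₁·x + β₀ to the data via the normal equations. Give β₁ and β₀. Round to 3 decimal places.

β₁ = -1.088, β₀ = 1.301

Normal-equation sums: Σx·x = 103, Σx = 17, Σ1 = 5.
For Mᵀy: Σx·y = -90, Σy = -12.
Eliminating β₀: 5·(row 1) − 17·(row 2) gives 226·β₁ = 5·(-90) − 17·(-12) = -246, so β₁ = -123/113.
Then β₀ = ((-12) − 17·(-123/113))/5 = 147/113.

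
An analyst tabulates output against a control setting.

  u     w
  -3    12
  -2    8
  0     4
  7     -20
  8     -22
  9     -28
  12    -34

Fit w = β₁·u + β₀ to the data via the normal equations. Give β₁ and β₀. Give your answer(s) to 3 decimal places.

β₁ = -3.152, β₀ = 2.532

Entries of XᵀX: Σu·u = 351, Σu = 31, Σ1 = 7.
For Xᵀw: Σu·w = -1028, Σw = -80.
Normal equations: [[351, 31]; [31, 7]]·[β₁, β₀]ᵀ = [-1028, -80]ᵀ.
Determinant 351·7 − 31² = 1496.
β₁ = ((-1028)·7 − 31·(-80))/1496 = -1179/374; β₀ = (351·(-80) − 31·(-1028))/1496 = 947/374.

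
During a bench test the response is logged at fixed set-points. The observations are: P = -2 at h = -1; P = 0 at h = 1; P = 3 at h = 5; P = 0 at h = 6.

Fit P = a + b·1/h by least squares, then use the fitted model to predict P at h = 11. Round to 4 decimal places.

Sums needed: Σ1 = 4, Σ1/h = 11/30, Σ1/h·1/h = 1861/900.
And ΣP = 1, Σ1/h·P = 13/5.
Normal equations: [[4, 11/30]; [11/30, 1861/900]]·[a, b]ᵀ = [1, 13/5]ᵀ.
Determinant 4·(1861/900) − (11/30)² = 2441/300.
a = (1·(1861/900) − (11/30)·(13/5))/(2441/300) = 1003/7323; b = (4·(13/5) − (11/30)·1)/(2441/300) = 3010/2441.
At h = 11: P̂ = (1003/7323)·(1) + (3010/2441)·(1/11) = 20063/80553.

P̂ = 0.2491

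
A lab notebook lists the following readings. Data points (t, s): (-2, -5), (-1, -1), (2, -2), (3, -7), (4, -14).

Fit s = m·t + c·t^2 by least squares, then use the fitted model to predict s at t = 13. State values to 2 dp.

ŝ = -160.27

MᵀM·[m, c]ᵀ = Mᵀs reads: 34·m + 90·c = -70;  90·m + 370·c = -316.
det = 34·370 − 90² = 4480.
m = ((-70)·370 − 90·(-316))/4480 = 127/224; c = (34·(-316) − 90·(-70))/4480 = -1111/1120.
At t = 13: ŝ = (127/224)·(13) + (-1111/1120)·(169) = -11219/70.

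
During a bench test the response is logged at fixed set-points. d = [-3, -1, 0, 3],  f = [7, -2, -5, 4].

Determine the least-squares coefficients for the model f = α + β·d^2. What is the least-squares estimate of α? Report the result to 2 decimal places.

α = -4.09

The normal system MᵀM·[α, β]ᵀ = Mᵀf is [[4, 19]; [19, 163]]·[α, β]ᵀ = [4, 97]ᵀ.
det = 4·163 − 19² = 291.
α = (4·163 − 19·97)/291 = -397/97; β = (4·97 − 19·4)/291 = 104/97.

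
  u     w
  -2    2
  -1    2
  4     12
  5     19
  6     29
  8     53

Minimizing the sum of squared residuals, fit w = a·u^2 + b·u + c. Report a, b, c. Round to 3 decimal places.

Compute the Gram sums: Σu^2·u^2 = 6290, Σu^2·u = 908, Σu^2 = 146, Σu·u = 146, Σu = 20, Σ1 = 6.
For Aᵀw: Σu^2·w = 5113, Σu·w = 735, Σw = 117.
So AᵀA·[a, b, c]ᵀ = Aᵀw: [[6290, 908, 146]; [908, 146, 20]; [146, 20, 6]]·[a, b, c]ᵀ = [5113, 735, 117]ᵀ.
Solving the 3×3 system (Gaussian elimination) gives a = 25807/29730, b = -7771/29730, c = -3722/4955.

a = 0.868, b = -0.261, c = -0.751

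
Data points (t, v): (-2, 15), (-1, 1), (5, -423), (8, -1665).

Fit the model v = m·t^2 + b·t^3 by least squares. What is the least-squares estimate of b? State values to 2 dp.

b = -3.02

The normal system AᵀA·[m, b]ᵀ = Aᵀv is [[4738, 35860]; [35860, 277834]]·[m, b]ᵀ = [-117074, -905476]ᵀ.
Eliminating b: 277834·(row 1) − 35860·(row 2) gives 30437892·m = 277834·(-117074) − 35860·(-905476) = -56768356, so m = -14192089/7609473.
Then b = ((-905476) − 35860·(-14192089/7609473))/277834 = -22967912/7609473.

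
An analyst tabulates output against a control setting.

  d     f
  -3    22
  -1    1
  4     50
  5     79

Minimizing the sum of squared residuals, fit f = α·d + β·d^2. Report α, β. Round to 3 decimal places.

α = 1.278, β = 2.875

The normal equations are: 51·α + 161·β = 528;  161·α + 963·β = 2974.
Determinant 51·963 − 161² = 23192.
α = (528·963 − 161·2974)/23192 = 14825/11596; β = (51·2974 − 161·528)/23192 = 33333/11596.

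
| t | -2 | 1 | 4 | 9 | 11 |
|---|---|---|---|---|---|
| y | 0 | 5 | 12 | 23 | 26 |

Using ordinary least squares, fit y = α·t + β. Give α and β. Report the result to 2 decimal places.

Compute the Gram sums: Σt·t = 223, Σt = 23, Σ1 = 5.
For Aᵀy: Σt·y = 546, Σy = 66.
det = 223·5 − 23² = 586.
α = (546·5 − 23·66)/586 = 606/293; β = (223·66 − 23·546)/586 = 1080/293.

α = 2.07, β = 3.69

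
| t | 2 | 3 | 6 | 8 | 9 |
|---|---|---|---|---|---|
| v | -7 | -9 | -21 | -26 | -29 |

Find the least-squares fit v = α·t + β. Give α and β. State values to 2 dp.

Sums needed: Σt·t = 194, Σt = 28, Σ1 = 5.
For Mᵀv: Σt·v = -636, Σv = -92.
Eliminating β: 5·(row 1) − 28·(row 2) gives 186·α = 5·(-636) − 28·(-92) = -604, so α = -302/93.
Then β = ((-92) − 28·(-302/93))/5 = -20/93.

α = -3.25, β = -0.22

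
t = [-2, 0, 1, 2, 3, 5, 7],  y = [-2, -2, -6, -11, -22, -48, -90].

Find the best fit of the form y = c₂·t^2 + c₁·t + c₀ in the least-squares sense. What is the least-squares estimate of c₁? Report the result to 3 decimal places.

With design matrix M, MᵀM = [[3140, 496, 92]; [496, 92, 16]; [92, 16, 7]] and Mᵀy = [-5866, -960, -181]ᵀ.
Solving the 3×3 system (Gaussian elimination) gives c₂ = -32555/22218, c₁ = -25582/11109, c₀ = -4947/3703.

c₁ = -2.303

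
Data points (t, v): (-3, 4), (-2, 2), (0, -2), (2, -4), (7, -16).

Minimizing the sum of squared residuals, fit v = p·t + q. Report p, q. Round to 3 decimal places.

p = -1.962, q = -1.631

MᵀM·[p, q]ᵀ = Mᵀv reads: 66·p + 4·q = -136;  4·p + 5·q = -16.
det = 66·5 − 4² = 314.
p = ((-136)·5 − 4·(-16))/314 = -308/157; q = (66·(-16) − 4·(-136))/314 = -256/157.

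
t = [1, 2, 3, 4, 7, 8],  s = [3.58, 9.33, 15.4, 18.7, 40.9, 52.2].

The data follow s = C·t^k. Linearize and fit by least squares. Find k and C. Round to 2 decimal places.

k = 1.25, C = 3.69

Linearized form: ln s = k·ln t + ln C. From the 6 transformed points,
Σln t = 7.2034, Σ(ln t)² = 11.7199, Σln s = 16.8377, Σln t·ln s = 24.0577.
Normal system: [[11.7199, 7.2034]; [7.2034, 6]]·[k, ln C]ᵀ = [24.0577, 16.8377]ᵀ.
Solving (det = 18.4301): k = 1.25106, ln C = 1.30430, so C = exp(1.30430) = 3.68512.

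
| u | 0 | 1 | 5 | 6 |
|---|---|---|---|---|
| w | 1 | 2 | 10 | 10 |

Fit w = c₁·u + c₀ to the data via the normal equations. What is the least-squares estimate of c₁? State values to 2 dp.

Forming MᵀM = [[62, 12]; [12, 4]] and Mᵀw = [112, 23]ᵀ gives MᵀM·[c₁, c₀]ᵀ = Mᵀw.
Δ = 62·4 − 12² = 104.
c₁ = (112·4 − 12·23)/104 = 43/26; c₀ = (62·23 − 12·112)/104 = 41/52.

c₁ = 1.65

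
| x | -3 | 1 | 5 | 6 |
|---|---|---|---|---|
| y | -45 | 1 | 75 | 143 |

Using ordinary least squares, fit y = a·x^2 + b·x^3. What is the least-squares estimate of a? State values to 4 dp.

Sums needed: Σx^2·x^2 = 2003, Σx^2·x^3 = 10659, Σx^3·x^3 = 63011.
And Σx^2·y = 6619, Σx^3·y = 41479.
So AᵀA·[a, b]ᵀ = Aᵀy: [[2003, 10659]; [10659, 63011]]·[a, b]ᵀ = [6619, 41479]ᵀ.
det = 2003·63011 − 10659² = 12596752.
a = (6619·63011 − 10659·41479)/12596752 = -6263713/3149188; b = (2003·41479 − 10659·6619)/12596752 = 3132629/3149188.

a = -1.9890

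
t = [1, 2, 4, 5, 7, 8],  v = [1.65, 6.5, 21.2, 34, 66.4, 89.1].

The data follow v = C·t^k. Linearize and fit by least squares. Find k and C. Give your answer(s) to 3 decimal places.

Let Y = ln v. Fitting Y = k·ln t + ln C by least squares:
XᵀX = [[13.1032, 7.7142]; [7.7142, 6]], rhs = [28.7073, 17.6384]ᵀ  (here Σln t = 7.7142, Σ(ln t)² = 13.1032, Σln v = 17.6384, Σln t·ln v = 28.7073).
Slope k = (n·Σln t·ln v − Σln t·Σln v)/(n·Σ(ln t)² − (Σln t)²) = (6·28.7073 − 7.7142·17.6384)/19.1098 = 1.89311; ln C = (Σln v − k·Σln t)/n = 0.50575, so C = exp(0.50575) = 1.65823.

k = 1.893, C = 1.658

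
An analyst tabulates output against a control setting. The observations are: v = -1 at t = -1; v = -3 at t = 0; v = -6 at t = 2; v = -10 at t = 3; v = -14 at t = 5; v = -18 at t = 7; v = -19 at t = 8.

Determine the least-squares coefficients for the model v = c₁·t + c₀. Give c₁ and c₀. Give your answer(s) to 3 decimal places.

Entries of AᵀA: Σt·t = 152, Σt = 24, Σ1 = 7.
Right-hand side: Σt·v = -389, Σv = -71.
So AᵀA·[c₁, c₀]ᵀ = Aᵀv: [[152, 24]; [24, 7]]·[c₁, c₀]ᵀ = [-389, -71]ᵀ.
Eliminating c₀: 7·(row 1) − 24·(row 2) gives 488·c₁ = 7·(-389) − 24·(-71) = -1019, so c₁ = -1019/488.
Then c₀ = ((-71) − 24·(-1019/488))/7 = -182/61.

c₁ = -2.088, c₀ = -2.984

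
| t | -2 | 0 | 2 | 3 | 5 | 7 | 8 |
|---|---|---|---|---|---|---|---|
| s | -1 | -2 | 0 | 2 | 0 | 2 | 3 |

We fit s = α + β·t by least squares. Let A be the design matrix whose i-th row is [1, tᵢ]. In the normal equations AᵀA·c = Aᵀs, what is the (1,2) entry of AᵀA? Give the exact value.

Row 1 ↔ basis 1, column 2 ↔ basis t, so (AᵀA)_{1,2} = Σᵢ t = (1)·(-2) + (1)·(0) + (1)·(2) + (1)·(3) + (1)·(5) + (1)·(7) + (1)·(8) = 23.

23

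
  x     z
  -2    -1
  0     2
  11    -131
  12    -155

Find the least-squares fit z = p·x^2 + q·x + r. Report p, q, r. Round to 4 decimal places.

Sums needed: Σx^2·x^2 = 35393, Σx^2·x = 3051, Σx^2 = 269, Σx·x = 269, Σx = 21, Σ1 = 4.
Right-hand side: Σx^2·z = -38175, Σx·z = -3299, Σz = -285.
MᵀM·[p, q, r]ᵀ = Mᵀz becomes [[35393, 3051, 269]; [3051, 269, 21]; [269, 21, 4]]·[p, q, r]ᵀ = [-38175, -3299, -285]ᵀ.
Solving the 3×3 system (Gaussian elimination) gives p = -25353/24524, q = -83887/122620, r = 114339/61310.

p = -1.0338, q = -0.6841, r = 1.8649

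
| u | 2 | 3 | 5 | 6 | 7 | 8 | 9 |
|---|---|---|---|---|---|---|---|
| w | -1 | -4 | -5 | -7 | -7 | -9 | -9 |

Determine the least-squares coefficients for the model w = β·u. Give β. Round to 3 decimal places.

β = -1.056

Compute the Gram sums: Σu·u = 268.
For Aᵀw: Σu·w = -283.
β = (-283)/268 = -1.05597.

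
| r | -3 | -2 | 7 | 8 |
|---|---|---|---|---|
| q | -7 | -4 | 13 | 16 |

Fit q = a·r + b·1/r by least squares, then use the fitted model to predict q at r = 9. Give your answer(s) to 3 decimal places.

MᵀM·[a, b]ᵀ = Mᵀq reads: 126·a + 4·b = 248;  4·a + (11209/28224)·b = 172/21.
(Σr·r = 126, Σr·1/r = 4, Σ1/r·1/r = 11209/28224, Σr·q = 248, Σ1/r·q = 172/21.)
Eliminating b: (11209/28224)·(row 1) − 4·(row 2) gives (7625/224)·a = (11209/28224)·248 − 4·(172/21) = 231895/3528, so a = 185516/96075.
Then b = ((172/21) − 4·(185516/96075))/(11209/28224) = 1792/1525.
At r = 9: q̂ = (185516/96075)·(9) + (1792/1525)·(1/9) = 1682188/96075.

q̂ = 17.509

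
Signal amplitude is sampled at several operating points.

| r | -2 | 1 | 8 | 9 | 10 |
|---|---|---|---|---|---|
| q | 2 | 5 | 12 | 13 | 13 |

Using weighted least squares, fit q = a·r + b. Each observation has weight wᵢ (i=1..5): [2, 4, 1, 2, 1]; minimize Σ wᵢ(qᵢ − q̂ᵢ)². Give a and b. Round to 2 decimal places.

From the data, Σwᵢ·r·r = 338, Σwᵢ·r = 36, Σwᵢ·1 = 10.
And Σwᵢ·r·q = 472, Σwᵢ·q = 75.
Eliminating b: 10·(row 1) − 36·(row 2) gives 2084·a = 10·472 − 36·75 = 2020, so a = 505/521.
Then b = (75 − 36·(505/521))/10 = 4179/1042.

a = 0.97, b = 4.01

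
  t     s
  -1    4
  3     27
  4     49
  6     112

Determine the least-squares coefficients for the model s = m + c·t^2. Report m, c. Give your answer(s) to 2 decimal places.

Entries of XᵀX: Σ1 = 4, Σt^2 = 62, Σt^2·t^2 = 1634.
Right-hand side: Σs = 192, Σt^2·s = 5063.
So XᵀX·[m, c]ᵀ = Xᵀs: [[4, 62]; [62, 1634]]·[m, c]ᵀ = [192, 5063]ᵀ.
Eliminating c: 1634·(row 1) − 62·(row 2) gives 2692·m = 1634·192 − 62·5063 = -178, so m = -89/1346.
Then c = (5063 − 62·(-89/1346))/1634 = 2087/673.

m = -0.07, c = 3.10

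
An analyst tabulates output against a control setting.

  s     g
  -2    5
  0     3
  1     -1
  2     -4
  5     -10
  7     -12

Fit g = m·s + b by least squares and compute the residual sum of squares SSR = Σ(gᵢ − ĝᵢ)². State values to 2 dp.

SSR = 6.75

MᵀM·[m, b]ᵀ = Mᵀg reads: 83·m + 13·b = -153;  13·m + 6·b = -19.
(Σs·s = 83, Σs = 13, Σ1 = 6, Σs·g = -153, Σg = -19.)
det = 83·6 − 13² = 329.
m = ((-153)·6 − 13·(-19))/329 = -671/329; b = (83·(-19) − 13·(-153))/329 = 412/329.
Residuals: -109/329, 575/329, -10/47, -386/329, -347/329, 337/329; SSR = 2220/329.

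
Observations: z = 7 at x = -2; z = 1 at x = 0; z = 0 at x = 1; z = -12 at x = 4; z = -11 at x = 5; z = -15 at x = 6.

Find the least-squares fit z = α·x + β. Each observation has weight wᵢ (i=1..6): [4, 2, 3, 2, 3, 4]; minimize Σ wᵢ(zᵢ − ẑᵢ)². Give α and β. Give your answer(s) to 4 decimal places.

Forming AᵀWA = [[270, 42]; [42, 18]] and AᵀWz = [-677, -87]ᵀ gives AᵀWA·[α, β]ᵀ = AᵀWz.
det = 270·18 − 42² = 3096.
α = ((-677)·18 − 42·(-87))/3096 = -237/86; β = (270·(-87) − 42·(-677))/3096 = 206/129.

α = -2.7558, β = 1.5969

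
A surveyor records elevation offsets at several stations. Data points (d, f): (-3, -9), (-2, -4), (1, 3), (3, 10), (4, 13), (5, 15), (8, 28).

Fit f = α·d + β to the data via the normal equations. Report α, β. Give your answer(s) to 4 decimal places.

α = 3.1828, β = 0.7250

AᵀA·[α, β]ᵀ = Aᵀf reads: 128·α + 16·β = 419;  16·α + 7·β = 56.
(Σd·d = 128, Σd = 16, Σ1 = 7, Σd·f = 419, Σf = 56.)
Eliminating β: 7·(row 1) − 16·(row 2) gives 640·α = 7·419 − 16·56 = 2037, so α = 2037/640.
Then β = (56 − 16·(2037/640))/7 = 29/40.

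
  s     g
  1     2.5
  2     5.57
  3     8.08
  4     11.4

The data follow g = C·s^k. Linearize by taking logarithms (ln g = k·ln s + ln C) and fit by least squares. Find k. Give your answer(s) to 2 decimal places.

k = 1.08

With ln gᵢ as the transformed response and ln sᵢ as the regressor:
AᵀA = [[3.6092, 3.1781]; [3.1781, 4]], rhs = [6.8595, 7.1567]ᵀ  (here Σln s = 3.1781, Σ(ln s)² = 3.6092, Σln g = 7.1567, Σln s·ln g = 6.8595).
Δ = 3.6092·4 − (3.1781)² = 4.3368; k = (6.8595·4 − 3.1781·7.1567)/4.3368 = 1.08232, ln C = (3.6092·7.1567 − 3.1781·6.8595)/4.3368 = 0.92926.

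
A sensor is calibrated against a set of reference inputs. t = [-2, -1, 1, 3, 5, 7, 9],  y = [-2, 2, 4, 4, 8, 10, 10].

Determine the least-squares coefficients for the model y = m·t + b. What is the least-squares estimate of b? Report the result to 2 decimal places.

From the data, Σt·t = 170, Σt = 22, Σ1 = 7.
Right-hand side: Σt·y = 218, Σy = 36.
Normal equations: [[170, 22]; [22, 7]]·[m, b]ᵀ = [218, 36]ᵀ.
Determinant 170·7 − 22² = 706.
m = (218·7 − 22·36)/706 = 367/353; b = (170·36 − 22·218)/706 = 662/353.

b = 1.88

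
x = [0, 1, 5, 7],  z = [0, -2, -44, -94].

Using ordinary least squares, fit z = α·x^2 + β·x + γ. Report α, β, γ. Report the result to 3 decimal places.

Setting ∂/∂α … = 0 gives: 3027·α + 469·β + 75·γ = -5708;  469·α + 75·β + 13·γ = -880;  75·α + 13·β + 4·γ = -140.
(Σx^2·x^2 = 3027, Σx^2·x = 469, Σx^2 = 75, Σx·x = 75, Σx = 13, Σ1 = 4, Σx^2·z = -5708, Σx·z = -880, Σz = -140.)
Solving the 3×3 system (Gaussian elimination) gives α = -5237/2342, β = 5627/2342, γ = -1032/1171.

α = -2.236, β = 2.403, γ = -0.881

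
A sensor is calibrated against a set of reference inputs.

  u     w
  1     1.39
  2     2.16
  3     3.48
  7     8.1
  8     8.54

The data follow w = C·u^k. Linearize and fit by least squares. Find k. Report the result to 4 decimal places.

k = 0.9159

Let Y = ln w. Fitting Y = k·ln u + ln C by least squares:
Σln u = 5.8171, Σ(ln u)² = 9.7980, Σln w = 6.5831, Σln u·ln w = 10.4343.
Equations: 9.7980·k + 5.8171·ln C = 10.4343;  5.8171·k + 5·ln C = 6.5831.
Slope k = (n·Σln u·ln w − Σln u·Σln w)/(n·Σ(ln u)² − (Σln u)²) = (5·10.4343 − 5.8171·6.5831)/15.1514 = 0.91589; ln C = (Σln w − k·Σln u)/n = 0.25105.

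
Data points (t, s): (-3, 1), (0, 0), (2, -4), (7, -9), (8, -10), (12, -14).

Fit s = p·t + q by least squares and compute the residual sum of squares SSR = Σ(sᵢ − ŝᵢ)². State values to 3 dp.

SSR = 2.856

With design matrix X, XᵀX = [[270, 26]; [26, 6]] and Xᵀs = [-322, -36]ᵀ.
Determinant 270·6 − 26² = 944.
p = ((-322)·6 − 26·(-36))/944 = -249/236; q = (270·(-36) − 26·(-322))/944 = -337/236.
Residuals: -87/118, 337/236, -109/236, -11/59, -31/236, 21/236; SSR = 337/118.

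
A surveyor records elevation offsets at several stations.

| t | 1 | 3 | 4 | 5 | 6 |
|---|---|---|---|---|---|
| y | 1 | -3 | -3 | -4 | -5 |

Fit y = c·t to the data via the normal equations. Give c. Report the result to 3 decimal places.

c = -0.805

Normal-equation sums: Σt·t = 87.
And Σt·y = -70.
Normal equations: [[87]]·[c]ᵀ = [-70]ᵀ.
c = (-70)/87 = -0.804598.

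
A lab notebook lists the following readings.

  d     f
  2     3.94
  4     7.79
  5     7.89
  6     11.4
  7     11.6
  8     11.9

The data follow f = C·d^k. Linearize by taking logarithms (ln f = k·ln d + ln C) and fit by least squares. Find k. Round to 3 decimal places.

k = 0.830

Taking logs, ln f = k·ln d + ln C, so regress ln f on ln d.
Σln d = 9.5060, Σ(ln d)² = 16.3136, Σln f = 12.8508, Σln d·ln f = 21.4004.
Equations: 16.3136·k + 9.5060·ln C = 21.4004;  9.5060·k + 6·ln C = 12.8508.
Δ = 16.3136·6 − (9.5060)² = 7.5177; k = (21.4004·6 − 9.5060·12.8508)/7.5177 = 0.83046, ln C = (16.3136·12.8508 − 9.5060·21.4004)/7.5177 = 0.82607.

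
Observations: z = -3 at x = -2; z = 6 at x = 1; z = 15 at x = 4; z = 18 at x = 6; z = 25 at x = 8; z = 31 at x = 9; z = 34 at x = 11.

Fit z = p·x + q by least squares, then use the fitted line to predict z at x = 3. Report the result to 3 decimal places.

Forming AᵀA = [[323, 37]; [37, 7]] and Aᵀz = [1033, 126]ᵀ gives AᵀA·[p, q]ᵀ = Aᵀz.
Eliminating q: 7·(row 1) − 37·(row 2) gives 892·p = 7·1033 − 37·126 = 2569, so p = 2569/892.
Then q = (126 − 37·(2569/892))/7 = 2477/892.
At x = 3: ẑ = (2569/892)·(3) + (2477/892)·(1) = 2546/223.

ẑ = 11.417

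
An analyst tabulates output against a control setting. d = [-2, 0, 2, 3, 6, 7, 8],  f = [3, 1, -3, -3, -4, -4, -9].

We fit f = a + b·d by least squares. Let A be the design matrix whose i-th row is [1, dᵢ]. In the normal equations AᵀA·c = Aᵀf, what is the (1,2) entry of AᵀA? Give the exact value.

24

Row 1 ↔ basis 1, column 2 ↔ basis d, so (AᵀA)_{1,2} = Σᵢ d = (1)·(-2) + (1)·(0) + (1)·(2) + (1)·(3) + (1)·(6) + (1)·(7) + (1)·(8) = 24.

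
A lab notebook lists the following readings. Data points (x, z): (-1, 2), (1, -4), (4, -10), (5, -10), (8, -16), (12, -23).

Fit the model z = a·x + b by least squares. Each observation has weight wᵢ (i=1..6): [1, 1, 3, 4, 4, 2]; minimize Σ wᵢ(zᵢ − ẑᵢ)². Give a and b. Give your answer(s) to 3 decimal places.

Normal-equation sums: Σwᵢ·x·x = 694, Σwᵢ·x = 88, Σwᵢ·1 = 15.
For MᵀWz: Σwᵢ·x·z = -1390, Σwᵢ·z = -182.
Determinant 694·15 − 88² = 2666.
a = ((-1390)·15 − 88·(-182))/2666 = -2417/1333; b = (694·(-182) − 88·(-1390))/2666 = -1994/1333.

a = -1.813, b = -1.496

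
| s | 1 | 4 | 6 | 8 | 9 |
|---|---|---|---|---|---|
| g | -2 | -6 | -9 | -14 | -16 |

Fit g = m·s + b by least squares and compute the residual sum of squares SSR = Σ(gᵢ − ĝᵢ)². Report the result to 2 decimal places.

Sums needed: Σs·s = 198, Σs = 28, Σ1 = 5.
And Σs·g = -336, Σg = -47.
AᵀA·[m, b]ᵀ = Aᵀg becomes [[198, 28]; [28, 5]]·[m, b]ᵀ = [-336, -47]ᵀ.
det = 198·5 − 28² = 206.
m = ((-336)·5 − 28·(-47))/206 = -182/103; b = (198·(-47) − 28·(-336))/206 = 51/103.
Residuals: -75/103, 59/103, 114/103, -37/103, -61/103; SSR = 264/103.

SSR = 2.56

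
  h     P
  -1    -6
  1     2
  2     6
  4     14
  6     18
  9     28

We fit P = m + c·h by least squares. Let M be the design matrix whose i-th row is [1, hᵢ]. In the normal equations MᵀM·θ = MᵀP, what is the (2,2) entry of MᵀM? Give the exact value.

139

Row 2 ↔ basis h, column 2 ↔ basis h, so (MᵀM)_{2,2} = Σᵢ (h)·(h) = (-1)·(-1) + (1)·(1) + (2)·(2) + (4)·(4) + (6)·(6) + (9)·(9) = 139.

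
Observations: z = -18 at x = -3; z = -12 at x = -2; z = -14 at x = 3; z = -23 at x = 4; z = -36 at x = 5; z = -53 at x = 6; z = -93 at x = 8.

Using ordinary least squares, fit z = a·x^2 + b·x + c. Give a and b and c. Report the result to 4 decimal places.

Sums needed: Σx^2·x^2 = 6451, Σx^2·x = 909, Σx^2 = 163, Σx·x = 163, Σx = 21, Σ1 = 7.
And Σx^2·z = -9464, Σx·z = -1298, Σz = -249.
Normal equations: [[6451, 909, 163]; [909, 163, 21]; [163, 21, 7]]·[a, b, c]ᵀ = [-9464, -1298, -249]ᵀ.
Row-reducing yields a = -11827/7800, b = 11159/13000, c = -27679/9750.

a = -1.5163, b = 0.8584, c = -2.8389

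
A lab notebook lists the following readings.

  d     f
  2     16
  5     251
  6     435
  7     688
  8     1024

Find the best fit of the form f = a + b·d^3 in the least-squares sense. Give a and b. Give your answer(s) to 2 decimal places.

Normal-equation sums: Σ1 = 5, Σd^3 = 1204, Σd^3·d^3 = 442138.
Right-hand side: Σf = 2414, Σd^3·f = 885735.
XᵀX·[a, b]ᵀ = Xᵀf becomes [[5, 1204]; [1204, 442138]]·[a, b]ᵀ = [2414, 885735]ᵀ.
Δ = 5·442138 − 1204² = 761074.
a = (2414·442138 − 1204·885735)/761074 = 448096/380537; b = (5·885735 − 1204·2414)/761074 = 1522219/761074.

a = 1.18, b = 2.00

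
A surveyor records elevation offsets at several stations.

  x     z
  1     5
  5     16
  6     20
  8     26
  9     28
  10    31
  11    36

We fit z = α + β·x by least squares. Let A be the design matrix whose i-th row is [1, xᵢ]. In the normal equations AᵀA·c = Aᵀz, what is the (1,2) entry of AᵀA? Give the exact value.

Row 1 ↔ basis 1, column 2 ↔ basis x, so (AᵀA)_{1,2} = Σᵢ x = (1)·(1) + (1)·(5) + (1)·(6) + (1)·(8) + (1)·(9) + (1)·(10) + (1)·(11) = 50.

50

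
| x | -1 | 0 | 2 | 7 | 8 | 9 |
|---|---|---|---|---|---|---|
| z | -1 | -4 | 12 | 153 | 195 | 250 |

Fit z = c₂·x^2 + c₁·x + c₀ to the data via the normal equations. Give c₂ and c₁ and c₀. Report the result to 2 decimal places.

From the data, Σx^2·x^2 = 13075, Σx^2·x = 1591, Σx^2 = 199, Σx·x = 199, Σx = 25, Σ1 = 6.
For Mᵀz: Σx^2·z = 40274, Σx·z = 4906, Σz = 605.
MᵀM·[c₂, c₁, c₀]ᵀ = Mᵀz becomes [[13075, 1591, 199]; [1591, 199, 25]; [199, 25, 6]]·[c₂, c₁, c₀]ᵀ = [40274, 4906, 605]ᵀ.
Solving the 3×3 system (Gaussian elimination) gives c₂ = 59585/20184, c₁ = 28981/20184, c₀ = -355/116.

c₂ = 2.95, c₁ = 1.44, c₀ = -3.06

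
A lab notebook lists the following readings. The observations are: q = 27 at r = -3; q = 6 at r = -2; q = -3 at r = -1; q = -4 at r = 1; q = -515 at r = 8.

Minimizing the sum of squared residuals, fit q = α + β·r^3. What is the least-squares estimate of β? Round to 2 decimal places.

β = -1.00

The normal equations are: 5·α + 477·β = -489;  477·α + 262939·β = -264458.
(Σ1 = 5, Σr^3 = 477, Σr^3·r^3 = 262939, Σq = -489, Σr^3·q = -264458.)
det = 5·262939 − 477² = 1087166.
α = ((-489)·262939 − 477·(-264458))/1087166 = -2430705/1087166; β = (5·(-264458) − 477·(-489))/1087166 = -1089037/1087166.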